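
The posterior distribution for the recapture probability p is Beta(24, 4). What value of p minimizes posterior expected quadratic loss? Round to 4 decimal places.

0.8571

Mode = (24−1)/(24+4−2) = 23/26 = 0.8846.
Mean = 24/(24+4) = 24/28 = 0.8571.
Quadratic loss ⇒ the optimal estimator is the posterior mean.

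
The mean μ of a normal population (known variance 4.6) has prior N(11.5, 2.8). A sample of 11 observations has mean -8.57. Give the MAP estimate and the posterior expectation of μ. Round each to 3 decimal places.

Posterior for μ is Normal. Precision-weighted mean: (1/2.8·11.5 + 11/4.6·-8.57) / (1/2.8 + 11/4.6) = -5.962.
A Normal posterior is symmetric, so mode = mean.

MAP: -5.962. Posterior mean: -5.962.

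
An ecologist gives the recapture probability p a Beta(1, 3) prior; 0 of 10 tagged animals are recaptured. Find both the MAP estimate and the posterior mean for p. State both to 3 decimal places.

Posterior: Beta(1+0, 3+10) = Beta(1, 13).
Since α = 1 ≤ 1 and β > 1, the Beta density is monotone decreasing on [0,1]; the mode is at 0.
Mean = 1/(1+13) = 0.071.
The posterior is right-skewed, so the mean exceeds the mode.

MAP: 0.000. Posterior mean: 0.071.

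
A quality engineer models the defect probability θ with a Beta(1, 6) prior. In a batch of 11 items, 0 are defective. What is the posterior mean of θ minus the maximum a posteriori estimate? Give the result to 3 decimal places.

0.056

Posterior: Beta(1+0, 6+11) = Beta(1, 17).
Since α = 1 ≤ 1 and β > 1, the Beta density is monotone decreasing on [0,1]; the mode is at 0.
Mean = 1/(1+17) = 0.056.
Difference = 0.056 − 0.000 = 0.056.
The mean is pulled above the mode by the posterior's right skew.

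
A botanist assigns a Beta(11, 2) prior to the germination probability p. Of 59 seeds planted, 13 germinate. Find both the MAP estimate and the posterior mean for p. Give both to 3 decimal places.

Posterior: Beta(11+13, 2+46) = Beta(24, 48).
Mode = (24−1)/(24+48−2) = 23/70 = 0.329.
Mean = 24/(24+48) = 24/72 = 0.333.
The posterior is right-skewed, so the mean exceeds the mode.

p_MAP = 0.329, E[p|data] = 0.333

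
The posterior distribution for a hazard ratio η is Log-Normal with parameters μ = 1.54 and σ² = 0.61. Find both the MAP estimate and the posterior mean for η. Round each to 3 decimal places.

Mode = exp(μ − σ²) = exp(0.93) = 2.535.
Mean = exp(μ + σ²/2) = exp(1.845) = 6.328.

MAP: 2.535. Posterior mean: 6.328.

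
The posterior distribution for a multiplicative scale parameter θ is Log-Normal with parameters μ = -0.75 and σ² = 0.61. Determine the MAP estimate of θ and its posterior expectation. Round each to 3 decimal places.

θ_MAP = 0.257, E[θ|data] = 0.641

Mode = exp(μ − σ²) = exp(-1.36) = 0.257.
Mean = exp(μ + σ²/2) = exp(-0.445) = 0.641.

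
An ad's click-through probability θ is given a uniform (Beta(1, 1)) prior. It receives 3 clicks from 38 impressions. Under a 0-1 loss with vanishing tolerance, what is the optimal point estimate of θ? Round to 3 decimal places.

Posterior: Beta(1+3, 1+35) = Beta(4, 36).
Mode = (4−1)/(4+36−2) = 3/38 = 0.079.
With a flat prior the MAP equals the MLE, 3/38.
Mean = 4/(4+36) = 4/40 = 0.100.
This is the posterior mode — the MAP estimate.

0.079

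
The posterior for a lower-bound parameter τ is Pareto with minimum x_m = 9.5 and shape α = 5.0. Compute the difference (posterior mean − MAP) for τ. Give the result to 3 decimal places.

2.375

The Pareto density is strictly decreasing on [x_m, ∞), so the mode is x_m = 9.500.
Mean = α·x_m/(α−1) = 5.0·9.5/4.0 = 11.875.
Difference = 11.875 − 9.500 = 2.375.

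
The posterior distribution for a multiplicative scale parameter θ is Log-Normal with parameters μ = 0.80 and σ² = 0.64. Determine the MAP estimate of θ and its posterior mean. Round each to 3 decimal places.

MAP = 1.174; posterior mean = 3.065

Mode = exp(μ − σ²) = exp(0.16) = 1.174.
Mean = exp(μ + σ²/2) = exp(1.120) = 3.065.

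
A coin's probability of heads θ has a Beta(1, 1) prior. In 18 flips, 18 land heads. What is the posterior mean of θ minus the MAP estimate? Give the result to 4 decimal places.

-0.0500

Posterior: Beta(1+18, 1+0) = Beta(19, 1).
Since β = 1 ≤ 1 and α > 1, the Beta density is monotone increasing on [0,1]; the mode is at 1.
Mean = 19/(19+1) = 0.9500.
Difference = 0.9500 − 1.0000 = -0.0500.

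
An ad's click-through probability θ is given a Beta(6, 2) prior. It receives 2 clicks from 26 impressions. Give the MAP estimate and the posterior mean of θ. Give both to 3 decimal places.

θ_MAP = 0.219, E[θ|data] = 0.235

Posterior: Beta(6+2, 2+24) = Beta(8, 26).
Mode = (8−1)/(8+26−2) = 7/32 = 0.219.
Mean = 8/(8+26) = 8/34 = 0.235.
The mean is pulled above the mode by the posterior's right skew.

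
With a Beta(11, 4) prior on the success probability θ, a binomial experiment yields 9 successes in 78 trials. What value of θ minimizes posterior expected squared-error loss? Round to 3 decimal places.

Posterior: Beta(11+9, 4+69) = Beta(20, 73).
Mode = (20−1)/(20+73−2) = 19/91 = 0.209.
Mean = 20/(20+73) = 20/93 = 0.215.
Squared-error loss ⇒ the optimal estimator is the posterior mean.

0.215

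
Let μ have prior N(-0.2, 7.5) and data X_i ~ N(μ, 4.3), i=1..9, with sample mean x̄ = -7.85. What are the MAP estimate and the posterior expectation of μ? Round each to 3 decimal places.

Posterior for μ is Normal. Precision-weighted mean: (1/7.5·-0.2 + 9/4.3·-7.85) / (1/7.5 + 9/4.3) = -7.392.
A Normal posterior is symmetric, so mode = mean.

MAP: -7.392. Posterior mean: -7.392.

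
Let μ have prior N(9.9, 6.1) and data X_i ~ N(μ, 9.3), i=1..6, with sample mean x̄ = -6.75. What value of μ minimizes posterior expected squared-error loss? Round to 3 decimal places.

-3.376

Posterior for μ is Normal. Precision-weighted mean: (1/6.1·9.9 + 6/9.3·-6.75) / (1/6.1 + 6/9.3) = -3.376.
A Normal posterior is symmetric, so mode = mean.
Squared-error loss ⇒ the optimal estimator is the posterior mean.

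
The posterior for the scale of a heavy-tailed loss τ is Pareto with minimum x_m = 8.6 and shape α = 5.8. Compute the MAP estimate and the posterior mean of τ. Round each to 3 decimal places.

MAP = 8.600; posterior mean = 10.392

The Pareto density is strictly decreasing on [x_m, ∞), so the mode is x_m = 8.600.
Mean = α·x_m/(α−1) = 5.8·8.6/4.8 = 10.392.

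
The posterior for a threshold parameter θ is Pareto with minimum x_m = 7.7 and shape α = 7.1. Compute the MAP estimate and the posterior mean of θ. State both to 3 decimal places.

The Pareto density is strictly decreasing on [x_m, ∞), so the mode is x_m = 7.700.
Mean = α·x_m/(α−1) = 7.1·7.7/6.1 = 8.962.

MAP estimate = 7.700, posterior mean = 8.962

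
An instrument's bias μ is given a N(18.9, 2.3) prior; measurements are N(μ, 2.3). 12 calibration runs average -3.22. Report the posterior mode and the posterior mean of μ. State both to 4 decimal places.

Posterior for μ is Normal. Precision-weighted mean: (1/2.3·18.9 + 12/2.3·-3.22) / (1/2.3 + 12/2.3) = -1.5185.
A Normal posterior is symmetric, so mode = mean.

MAP: -1.5185. Posterior mean: -1.5185.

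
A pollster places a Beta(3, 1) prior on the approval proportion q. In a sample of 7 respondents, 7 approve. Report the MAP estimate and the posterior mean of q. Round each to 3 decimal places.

MAP: 1.000. Posterior mean: 0.909.

Posterior: Beta(3+7, 1+0) = Beta(10, 1).
Since β = 1 ≤ 1 and α > 1, the Beta density is monotone increasing on [0,1]; the mode is at 1.
Mean = 10/(10+1) = 0.909.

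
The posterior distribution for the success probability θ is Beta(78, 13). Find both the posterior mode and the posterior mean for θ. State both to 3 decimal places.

θ_MAP = 0.865, E[θ|data] = 0.857

Mode = (78−1)/(78+13−2) = 77/89 = 0.865.
Mean = 78/(78+13) = 78/91 = 0.857.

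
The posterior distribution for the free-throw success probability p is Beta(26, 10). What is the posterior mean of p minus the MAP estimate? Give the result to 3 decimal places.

-0.013

Mode = (26−1)/(26+10−2) = 25/34 = 0.735.
Mean = 26/(26+10) = 26/36 = 0.722.
Difference = 0.722 − 0.735 = -0.013.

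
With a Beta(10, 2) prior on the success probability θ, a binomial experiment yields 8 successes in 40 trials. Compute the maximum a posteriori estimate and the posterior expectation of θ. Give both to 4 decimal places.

MAP = 0.3400; posterior mean = 0.3462

Posterior: Beta(10+8, 2+32) = Beta(18, 34).
Mode = (18−1)/(18+34−2) = 17/50 = 0.3400.
Mean = 18/(18+34) = 18/52 = 0.3462.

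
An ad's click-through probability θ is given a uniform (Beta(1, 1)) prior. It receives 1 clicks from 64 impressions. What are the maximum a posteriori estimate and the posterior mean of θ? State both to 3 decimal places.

Posterior: Beta(1+1, 1+63) = Beta(2, 64).
Mode = (2−1)/(2+64−2) = 1/64 = 0.016.
Mean = 2/(2+64) = 2/66 = 0.030.

MAP = 0.016; posterior mean = 0.030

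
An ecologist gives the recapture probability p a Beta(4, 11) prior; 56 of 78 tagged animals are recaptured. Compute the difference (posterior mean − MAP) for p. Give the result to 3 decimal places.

Posterior: Beta(4+56, 11+22) = Beta(60, 33).
Mode = (60−1)/(60+33−2) = 59/91 = 0.648.
Mean = 60/(60+33) = 60/93 = 0.645.
Difference = 0.645 − 0.648 = -0.003.
Mode > mean: the posterior has a left tail.

-0.003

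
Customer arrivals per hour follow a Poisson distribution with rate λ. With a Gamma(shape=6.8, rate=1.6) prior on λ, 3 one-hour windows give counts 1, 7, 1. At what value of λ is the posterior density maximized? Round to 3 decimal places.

3.217

Σ counts = 9. Posterior: Gamma(shape = 6.8+9 = 15.8, rate = 1.6+3 = 4.6).
Mode = (α−1)/β = 14.8/4.6 = 3.217.
Mean = α/β = 15.8/4.6 = 3.435.
This is the posterior mode — the MAP estimate.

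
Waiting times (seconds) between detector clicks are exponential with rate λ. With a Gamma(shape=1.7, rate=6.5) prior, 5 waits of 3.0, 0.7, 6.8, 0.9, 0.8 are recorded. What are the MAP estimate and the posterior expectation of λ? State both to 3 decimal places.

MAP = 0.305; posterior mean = 0.358

Σ times = 12.2. Posterior: Gamma(shape = 1.7+5 = 6.7, rate = 6.5+12.2 = 18.7).
Mode = (α−1)/β = 5.7/18.7 = 0.305.
Mean = α/β = 6.7/18.7 = 0.358.
Mean > mode: the posterior has a right tail.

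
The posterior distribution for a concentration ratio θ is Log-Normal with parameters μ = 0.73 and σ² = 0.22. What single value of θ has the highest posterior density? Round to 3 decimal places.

1.665

Mode = exp(μ − σ²) = exp(0.51) = 1.665.
Mean = exp(μ + σ²/2) = exp(0.840) = 2.316.
This is the posterior mode — the MAP estimate.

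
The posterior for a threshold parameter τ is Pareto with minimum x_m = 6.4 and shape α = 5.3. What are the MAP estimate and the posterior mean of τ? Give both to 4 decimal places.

The Pareto density is strictly decreasing on [x_m, ∞), so the mode is x_m = 6.4000.
Mean = α·x_m/(α−1) = 5.3·6.4/4.3 = 7.8884.
Mean > mode: the posterior has a right tail.

MAP = 6.4000, posterior mean = 7.8884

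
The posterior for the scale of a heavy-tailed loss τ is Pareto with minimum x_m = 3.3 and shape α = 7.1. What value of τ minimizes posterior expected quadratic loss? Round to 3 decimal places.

3.841

The Pareto density is strictly decreasing on [x_m, ∞), so the mode is x_m = 3.300.
Mean = α·x_m/(α−1) = 7.1·3.3/6.1 = 3.841.
Quadratic loss ⇒ the optimal estimator is the posterior mean.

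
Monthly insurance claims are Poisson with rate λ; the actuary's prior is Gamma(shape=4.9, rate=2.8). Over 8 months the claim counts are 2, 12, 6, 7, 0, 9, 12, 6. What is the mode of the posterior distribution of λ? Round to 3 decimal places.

5.361

Σ counts = 54. Posterior: Gamma(shape = 4.9+54 = 58.9, rate = 2.8+8 = 10.8).
Mode = (α−1)/β = 57.9/10.8 = 5.361.
Mean = α/β = 58.9/10.8 = 5.454.
This is the posterior mode — the MAP estimate.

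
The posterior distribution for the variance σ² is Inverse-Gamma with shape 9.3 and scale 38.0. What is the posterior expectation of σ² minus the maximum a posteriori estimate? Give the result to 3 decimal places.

0.889

Mode = β/(α+1) = 38.0/10.3 = 3.689.
Mean = β/(α−1) = 38.0/8.3 = 4.578.
Difference = 4.578 − 3.689 = 0.889.
Mean > mode: the posterior has a right tail.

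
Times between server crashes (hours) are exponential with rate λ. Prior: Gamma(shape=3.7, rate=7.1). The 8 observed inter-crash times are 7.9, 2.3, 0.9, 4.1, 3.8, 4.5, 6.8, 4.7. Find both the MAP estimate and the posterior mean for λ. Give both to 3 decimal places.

Σ times = 35.0. Posterior: Gamma(shape = 3.7+8 = 11.7, rate = 7.1+35.0 = 42.1).
Mode = (α−1)/β = 10.7/42.1 = 0.254.
Mean = α/β = 11.7/42.1 = 0.278.

MAP = 0.254, posterior mean = 0.278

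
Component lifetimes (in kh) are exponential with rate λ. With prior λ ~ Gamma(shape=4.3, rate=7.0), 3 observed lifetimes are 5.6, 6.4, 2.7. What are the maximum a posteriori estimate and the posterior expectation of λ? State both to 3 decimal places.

λ_MAP = 0.290, E[λ|data] = 0.336

Σ times = 14.7. Posterior: Gamma(shape = 4.3+3 = 7.3, rate = 7.0+14.7 = 21.7).
Mode = (α−1)/β = 6.3/21.7 = 0.290.
Mean = α/β = 7.3/21.7 = 0.336.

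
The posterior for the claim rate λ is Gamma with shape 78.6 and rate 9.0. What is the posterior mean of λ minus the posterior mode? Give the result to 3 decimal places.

0.111

Mode = (α−1)/β = 77.6/9.0 = 8.622.
Mean = α/β = 78.6/9.0 = 8.733.
Difference = 8.733 − 8.622 = 0.111.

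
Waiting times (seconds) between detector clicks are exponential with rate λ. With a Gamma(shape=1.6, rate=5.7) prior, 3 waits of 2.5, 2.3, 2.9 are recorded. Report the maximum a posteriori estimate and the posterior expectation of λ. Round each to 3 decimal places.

Σ times = 7.7. Posterior: Gamma(shape = 1.6+3 = 4.6, rate = 5.7+7.7 = 13.4).
Mode = (α−1)/β = 3.6/13.4 = 0.269.
Mean = α/β = 4.6/13.4 = 0.343.

maximum a posteriori estimate = 0.269, posterior expectation = 0.343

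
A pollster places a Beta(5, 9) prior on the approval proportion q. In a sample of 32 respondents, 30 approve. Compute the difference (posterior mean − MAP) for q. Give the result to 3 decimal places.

-0.012

Posterior: Beta(5+30, 9+2) = Beta(35, 11).
Mode = (35−1)/(35+11−2) = 34/44 = 0.773.
Mean = 35/(35+11) = 35/46 = 0.761.
Difference = 0.761 − 0.773 = -0.012.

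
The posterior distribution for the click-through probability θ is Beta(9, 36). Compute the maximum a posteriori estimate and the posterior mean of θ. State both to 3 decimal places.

MAP = 0.186; posterior mean = 0.200

Mode = (9−1)/(9+36−2) = 8/43 = 0.186.
Mean = 9/(9+36) = 9/45 = 0.200.
The posterior is right-skewed, so the mean exceeds the mode.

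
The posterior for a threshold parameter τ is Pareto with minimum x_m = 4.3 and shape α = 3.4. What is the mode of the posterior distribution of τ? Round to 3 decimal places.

The Pareto density is strictly decreasing on [x_m, ∞), so the mode is x_m = 4.300.
Mean = α·x_m/(α−1) = 3.4·4.3/2.4 = 6.092.
This is the posterior mode — the MAP estimate.

4.300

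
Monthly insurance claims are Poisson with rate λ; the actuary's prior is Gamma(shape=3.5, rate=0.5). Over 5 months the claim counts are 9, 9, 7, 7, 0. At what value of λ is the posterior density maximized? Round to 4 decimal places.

Σ counts = 32. Posterior: Gamma(shape = 3.5+32 = 35.5, rate = 0.5+5 = 5.5).
Mode = (α−1)/β = 34.5/5.5 = 6.2727.
Mean = α/β = 35.5/5.5 = 6.4545.
This is the posterior mode — the MAP estimate.

6.2727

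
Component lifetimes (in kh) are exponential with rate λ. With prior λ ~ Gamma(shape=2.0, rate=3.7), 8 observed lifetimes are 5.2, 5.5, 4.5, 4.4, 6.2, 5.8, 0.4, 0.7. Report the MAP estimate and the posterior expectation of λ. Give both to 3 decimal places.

Σ times = 32.7. Posterior: Gamma(shape = 2.0+8 = 10.0, rate = 3.7+32.7 = 36.4).
Mode = (α−1)/β = 9.0/36.4 = 0.247.
Mean = α/β = 10.0/36.4 = 0.275.
The mean is pulled above the mode by the posterior's right skew.

MAP estimate = 0.247, posterior expectation = 0.275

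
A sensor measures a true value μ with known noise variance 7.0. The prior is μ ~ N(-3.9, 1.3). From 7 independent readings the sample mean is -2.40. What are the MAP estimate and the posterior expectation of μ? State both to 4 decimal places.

MAP estimate = -3.0522, posterior expectation = -3.0522

Posterior for μ is Normal. Precision-weighted mean: (1/1.3·-3.9 + 7/7.0·-2.40) / (1/1.3 + 7/7.0) = -3.0522.
A Normal posterior is symmetric, so mode = mean.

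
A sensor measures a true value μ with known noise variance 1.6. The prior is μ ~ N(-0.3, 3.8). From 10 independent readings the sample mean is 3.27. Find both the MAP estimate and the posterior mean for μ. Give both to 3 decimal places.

μ_MAP = 3.126, E[μ|data] = 3.126

Posterior for μ is Normal. Precision-weighted mean: (1/3.8·-0.3 + 10/1.6·3.27) / (1/3.8 + 10/1.6) = 3.126.
A Normal posterior is symmetric, so mode = mean.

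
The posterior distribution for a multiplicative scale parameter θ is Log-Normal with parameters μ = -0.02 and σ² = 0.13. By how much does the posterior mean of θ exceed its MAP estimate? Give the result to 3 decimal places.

Mode = exp(μ − σ²) = exp(-0.15) = 0.861.
Mean = exp(μ + σ²/2) = exp(0.045) = 1.046.
Difference = 1.046 − 0.861 = 0.185.
The posterior is right-skewed, so the mean exceeds the mode.

0.185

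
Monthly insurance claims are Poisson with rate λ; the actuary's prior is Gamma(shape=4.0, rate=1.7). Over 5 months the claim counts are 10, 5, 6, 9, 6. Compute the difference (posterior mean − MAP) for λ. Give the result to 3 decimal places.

0.149

Σ counts = 36. Posterior: Gamma(shape = 4.0+36 = 40.0, rate = 1.7+5 = 6.7).
Mode = (α−1)/β = 39.0/6.7 = 5.821.
Mean = α/β = 40.0/6.7 = 5.970.
Difference = 5.970 − 5.821 = 0.149.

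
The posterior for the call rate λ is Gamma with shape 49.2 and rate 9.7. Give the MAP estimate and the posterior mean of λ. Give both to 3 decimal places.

MAP estimate = 4.969, posterior mean = 5.072

Mode = (α−1)/β = 48.2/9.7 = 4.969.
Mean = α/β = 49.2/9.7 = 5.072.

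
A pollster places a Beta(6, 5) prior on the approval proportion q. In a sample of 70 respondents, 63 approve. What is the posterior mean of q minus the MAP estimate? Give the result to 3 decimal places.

Posterior: Beta(6+63, 5+7) = Beta(69, 12).
Mode = (69−1)/(69+12−2) = 68/79 = 0.861.
Mean = 69/(69+12) = 69/81 = 0.852.
Difference = 0.852 − 0.861 = -0.009.
Mode > mean: the posterior has a left tail.

-0.009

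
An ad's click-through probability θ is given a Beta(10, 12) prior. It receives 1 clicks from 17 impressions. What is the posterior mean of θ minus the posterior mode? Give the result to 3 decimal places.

0.012

Posterior: Beta(10+1, 12+16) = Beta(11, 28).
Mode = (11−1)/(11+28−2) = 10/37 = 0.270.
Mean = 11/(11+28) = 11/39 = 0.282.
Difference = 0.282 − 0.270 = 0.012.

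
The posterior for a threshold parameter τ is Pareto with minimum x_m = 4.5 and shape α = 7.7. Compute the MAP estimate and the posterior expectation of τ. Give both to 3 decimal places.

MAP = 4.500, posterior mean = 5.172

The Pareto density is strictly decreasing on [x_m, ∞), so the mode is x_m = 4.500.
Mean = α·x_m/(α−1) = 7.7·4.5/6.7 = 5.172.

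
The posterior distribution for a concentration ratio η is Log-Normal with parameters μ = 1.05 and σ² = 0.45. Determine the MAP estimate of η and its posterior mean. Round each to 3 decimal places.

Mode = exp(μ − σ²) = exp(0.60) = 1.822.
Mean = exp(μ + σ²/2) = exp(1.275) = 3.579.

MAP: 1.822. Posterior mean: 3.579.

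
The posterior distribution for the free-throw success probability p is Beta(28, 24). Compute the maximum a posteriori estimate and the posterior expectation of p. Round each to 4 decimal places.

Mode = (28−1)/(28+24−2) = 27/50 = 0.5400.
Mean = 28/(28+24) = 28/52 = 0.5385.

MAP: 0.5400. Posterior mean: 0.5385.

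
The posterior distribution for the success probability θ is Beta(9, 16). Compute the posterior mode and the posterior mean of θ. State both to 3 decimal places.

MAP: 0.348. Posterior mean: 0.360.

Mode = (9−1)/(9+16−2) = 8/23 = 0.348.
Mean = 9/(9+16) = 9/25 = 0.360.
The mean is pulled above the mode by the posterior's right skew.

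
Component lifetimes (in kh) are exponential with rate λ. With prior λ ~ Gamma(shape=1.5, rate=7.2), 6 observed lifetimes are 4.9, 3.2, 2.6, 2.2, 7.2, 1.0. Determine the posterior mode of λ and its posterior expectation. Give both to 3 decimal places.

MAP = 0.230, posterior mean = 0.265

Σ times = 21.1. Posterior: Gamma(shape = 1.5+6 = 7.5, rate = 7.2+21.1 = 28.3).
Mode = (α−1)/β = 6.5/28.3 = 0.230.
Mean = α/β = 7.5/28.3 = 0.265.
Right-skewed posterior ⇒ mode < mean.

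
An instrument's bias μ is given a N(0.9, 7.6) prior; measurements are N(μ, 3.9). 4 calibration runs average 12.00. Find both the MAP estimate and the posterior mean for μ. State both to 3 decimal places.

Posterior for μ is Normal. Precision-weighted mean: (1/7.6·0.9 + 4/3.9·12.00) / (1/7.6 + 4/3.9) = 10.738.
A Normal posterior is symmetric, so mode = mean.

μ_MAP = 10.738, E[μ|data] = 10.738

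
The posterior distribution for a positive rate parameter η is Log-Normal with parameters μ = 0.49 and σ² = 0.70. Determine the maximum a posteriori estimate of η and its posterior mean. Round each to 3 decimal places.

Mode = exp(μ − σ²) = exp(-0.21) = 0.811.
Mean = exp(μ + σ²/2) = exp(0.840) = 2.316.
The posterior is right-skewed, so the mean exceeds the mode.

MAP = 0.811; posterior mean = 2.316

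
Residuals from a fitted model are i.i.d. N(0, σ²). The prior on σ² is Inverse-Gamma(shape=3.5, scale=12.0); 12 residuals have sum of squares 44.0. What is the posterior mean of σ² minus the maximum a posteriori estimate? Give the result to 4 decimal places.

0.7619

Posterior: Inverse-Gamma(shape = 3.5+12/2 = 9.5, scale = 12.0+44.0/2 = 34.0).
Mode = β/(α+1) = 34.0/10.5 = 3.2381.
Mean = β/(α−1) = 34.0/8.5 = 4.0000.
Difference = 4.0000 − 3.2381 = 0.7619.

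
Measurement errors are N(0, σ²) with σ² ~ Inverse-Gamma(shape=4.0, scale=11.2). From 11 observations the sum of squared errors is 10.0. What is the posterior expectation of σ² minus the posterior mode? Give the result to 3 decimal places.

Posterior: Inverse-Gamma(shape = 4.0+11/2 = 9.5, scale = 11.2+10.0/2 = 16.2).
Mode = β/(α+1) = 16.2/10.5 = 1.543.
Mean = β/(α−1) = 16.2/8.5 = 1.906.
Difference = 1.906 − 1.543 = 0.363.
The mean is pulled above the mode by the posterior's right skew.

0.363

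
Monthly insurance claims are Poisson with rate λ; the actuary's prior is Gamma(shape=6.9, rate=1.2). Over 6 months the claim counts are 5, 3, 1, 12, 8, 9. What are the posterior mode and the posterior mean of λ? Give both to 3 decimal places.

Σ counts = 38. Posterior: Gamma(shape = 6.9+38 = 44.9, rate = 1.2+6 = 7.2).
Mode = (α−1)/β = 43.9/7.2 = 6.097.
Mean = α/β = 44.9/7.2 = 6.236.

MAP: 6.097. Posterior mean: 6.236.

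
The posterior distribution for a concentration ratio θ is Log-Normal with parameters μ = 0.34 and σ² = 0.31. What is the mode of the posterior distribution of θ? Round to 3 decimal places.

1.030

Mode = exp(μ − σ²) = exp(0.03) = 1.030.
Mean = exp(μ + σ²/2) = exp(0.495) = 1.640.
This is the posterior mode — the MAP estimate.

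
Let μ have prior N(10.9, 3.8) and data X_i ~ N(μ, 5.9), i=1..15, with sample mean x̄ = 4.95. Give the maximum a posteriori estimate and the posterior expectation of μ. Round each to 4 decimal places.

MAP = 5.5081; posterior mean = 5.5081

Posterior for μ is Normal. Precision-weighted mean: (1/3.8·10.9 + 15/5.9·4.95) / (1/3.8 + 15/5.9) = 5.5081.
A Normal posterior is symmetric, so mode = mean.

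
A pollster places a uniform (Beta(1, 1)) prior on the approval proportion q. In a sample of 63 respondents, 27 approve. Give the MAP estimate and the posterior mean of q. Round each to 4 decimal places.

MAP = 0.4286, posterior mean = 0.4308

Posterior: Beta(1+27, 1+36) = Beta(28, 37).
Mode = (28−1)/(28+37−2) = 27/63 = 0.4286.
With a flat prior the MAP equals the MLE, 27/63.
Mean = 28/(28+37) = 28/65 = 0.4308.
The posterior is right-skewed, so the mean exceeds the mode.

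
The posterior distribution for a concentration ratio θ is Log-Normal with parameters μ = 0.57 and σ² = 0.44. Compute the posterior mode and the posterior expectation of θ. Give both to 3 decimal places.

θ_MAP = 1.139, E[θ|data] = 2.203

Mode = exp(μ − σ²) = exp(0.13) = 1.139.
Mean = exp(μ + σ²/2) = exp(0.790) = 2.203.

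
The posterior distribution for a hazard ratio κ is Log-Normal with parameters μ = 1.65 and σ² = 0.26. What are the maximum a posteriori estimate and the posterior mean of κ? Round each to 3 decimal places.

Mode = exp(μ − σ²) = exp(1.39) = 4.015.
Mean = exp(μ + σ²/2) = exp(1.780) = 5.930.

MAP: 4.015. Posterior mean: 5.930.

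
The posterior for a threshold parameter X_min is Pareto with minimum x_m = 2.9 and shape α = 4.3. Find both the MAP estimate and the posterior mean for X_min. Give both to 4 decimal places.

X_min_MAP = 2.9000, E[X_min|data] = 3.7788

The Pareto density is strictly decreasing on [x_m, ∞), so the mode is x_m = 2.9000.
Mean = α·x_m/(α−1) = 4.3·2.9/3.3 = 3.7788.
The posterior is right-skewed, so the mean exceeds the mode.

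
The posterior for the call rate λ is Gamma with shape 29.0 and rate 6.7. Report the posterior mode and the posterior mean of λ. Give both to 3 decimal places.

Mode = (α−1)/β = 28.0/6.7 = 4.179.
Mean = α/β = 29.0/6.7 = 4.328.

posterior mode = 4.179, posterior mean = 4.328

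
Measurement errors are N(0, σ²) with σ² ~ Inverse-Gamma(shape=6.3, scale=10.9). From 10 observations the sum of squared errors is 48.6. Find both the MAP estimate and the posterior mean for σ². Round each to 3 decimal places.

Posterior: Inverse-Gamma(shape = 6.3+10/2 = 11.3, scale = 10.9+48.6/2 = 35.2).
Mode = β/(α+1) = 35.2/12.3 = 2.862.
Mean = β/(α−1) = 35.2/10.3 = 3.417.

σ²_MAP = 2.862, E[σ²|data] = 3.417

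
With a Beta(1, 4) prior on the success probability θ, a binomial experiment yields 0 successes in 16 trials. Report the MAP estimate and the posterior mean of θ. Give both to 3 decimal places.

MAP estimate = 0.000, posterior mean = 0.048

Posterior: Beta(1+0, 4+16) = Beta(1, 20).
Since α = 1 ≤ 1 and β > 1, the Beta density is monotone decreasing on [0,1]; the mode is at 0.
Mean = 1/(1+20) = 0.048.
The mean is pulled above the mode by the posterior's right skew.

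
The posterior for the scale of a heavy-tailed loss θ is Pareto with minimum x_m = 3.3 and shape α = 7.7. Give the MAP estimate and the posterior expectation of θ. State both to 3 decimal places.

MAP = 3.300; posterior mean = 3.793

The Pareto density is strictly decreasing on [x_m, ∞), so the mode is x_m = 3.300.
Mean = α·x_m/(α−1) = 7.7·3.3/6.7 = 3.793.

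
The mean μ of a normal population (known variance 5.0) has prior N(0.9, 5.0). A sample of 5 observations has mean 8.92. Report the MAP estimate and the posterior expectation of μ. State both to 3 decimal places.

MAP = 7.583, posterior mean = 7.583

Posterior for μ is Normal. Precision-weighted mean: (1/5.0·0.9 + 5/5.0·8.92) / (1/5.0 + 5/5.0) = 7.583.
A Normal posterior is symmetric, so mode = mean.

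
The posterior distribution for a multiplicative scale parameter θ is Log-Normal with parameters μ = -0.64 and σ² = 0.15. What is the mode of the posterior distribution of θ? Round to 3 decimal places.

0.454

Mode = exp(μ − σ²) = exp(-0.79) = 0.454.
Mean = exp(μ + σ²/2) = exp(-0.565) = 0.568.
This is the posterior mode — the MAP estimate.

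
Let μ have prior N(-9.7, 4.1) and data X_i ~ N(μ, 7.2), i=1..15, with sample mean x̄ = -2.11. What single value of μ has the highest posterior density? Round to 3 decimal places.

-2.905

Posterior for μ is Normal. Precision-weighted mean: (1/4.1·-9.7 + 15/7.2·-2.11) / (1/4.1 + 15/7.2) = -2.905.
A Normal posterior is symmetric, so mode = mean.
This is the posterior mode — the MAP estimate.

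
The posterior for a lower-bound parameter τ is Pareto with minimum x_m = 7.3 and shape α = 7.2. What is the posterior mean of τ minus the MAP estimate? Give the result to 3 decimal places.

1.177

The Pareto density is strictly decreasing on [x_m, ∞), so the mode is x_m = 7.300.
Mean = α·x_m/(α−1) = 7.2·7.3/6.2 = 8.477.
Difference = 8.477 − 7.300 = 1.177.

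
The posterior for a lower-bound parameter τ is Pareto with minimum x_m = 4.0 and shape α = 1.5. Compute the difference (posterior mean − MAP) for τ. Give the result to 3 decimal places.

8.000

The Pareto density is strictly decreasing on [x_m, ∞), so the mode is x_m = 4.000.
Mean = α·x_m/(α−1) = 1.5·4.0/0.5 = 12.000.
Difference = 12.000 − 4.000 = 8.000.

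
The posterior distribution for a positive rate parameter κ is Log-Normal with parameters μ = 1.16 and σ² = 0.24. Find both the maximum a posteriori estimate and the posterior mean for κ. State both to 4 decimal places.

Mode = exp(μ − σ²) = exp(0.92) = 2.5093.
Mean = exp(μ + σ²/2) = exp(1.280) = 3.5966.

maximum a posteriori estimate = 2.5093, posterior mean = 3.5966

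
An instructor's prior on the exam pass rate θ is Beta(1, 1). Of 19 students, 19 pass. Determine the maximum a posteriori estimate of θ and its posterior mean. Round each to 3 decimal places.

Posterior: Beta(1+19, 1+0) = Beta(20, 1).
Since β = 1 ≤ 1 and α > 1, the Beta density is monotone increasing on [0,1]; the mode is at 1.
Mean = 20/(20+1) = 0.952.
The posterior is left-skewed, so the mode exceeds the mean.

MAP = 1.000; posterior mean = 0.952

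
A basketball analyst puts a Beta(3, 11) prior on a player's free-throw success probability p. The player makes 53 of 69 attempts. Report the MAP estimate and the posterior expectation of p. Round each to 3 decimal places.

p_MAP = 0.679, E[p|data] = 0.675

Posterior: Beta(3+53, 11+16) = Beta(56, 27).
Mode = (56−1)/(56+27−2) = 55/81 = 0.679.
Mean = 56/(56+27) = 56/83 = 0.675.
The mean is pulled below the mode by the posterior's left skew.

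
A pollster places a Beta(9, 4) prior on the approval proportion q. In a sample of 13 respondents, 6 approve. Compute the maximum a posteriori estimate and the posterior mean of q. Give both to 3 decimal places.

MAP = 0.583, posterior mean = 0.577

Posterior: Beta(9+6, 4+7) = Beta(15, 11).
Mode = (15−1)/(15+11−2) = 14/24 = 0.583.
Mean = 15/(15+11) = 15/26 = 0.577.
Mode > mean: the posterior has a left tail.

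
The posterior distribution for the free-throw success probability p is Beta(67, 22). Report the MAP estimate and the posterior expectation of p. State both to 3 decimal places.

Mode = (67−1)/(67+22−2) = 66/87 = 0.759.
Mean = 67/(67+22) = 67/89 = 0.753.
The posterior is left-skewed, so the mode exceeds the mean.

MAP = 0.759, posterior mean = 0.753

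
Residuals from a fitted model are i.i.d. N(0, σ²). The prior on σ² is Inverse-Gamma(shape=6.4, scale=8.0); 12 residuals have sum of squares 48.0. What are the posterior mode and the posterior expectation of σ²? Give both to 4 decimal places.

Posterior: Inverse-Gamma(shape = 6.4+12/2 = 12.4, scale = 8.0+48.0/2 = 32.0).
Mode = β/(α+1) = 32.0/13.4 = 2.3881.
Mean = β/(α−1) = 32.0/11.4 = 2.8070.

σ²_MAP = 2.3881, E[σ²|data] = 2.8070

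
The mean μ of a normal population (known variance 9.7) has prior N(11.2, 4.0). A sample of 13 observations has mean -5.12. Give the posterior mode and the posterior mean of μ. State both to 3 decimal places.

MAP: -2.554. Posterior mean: -2.554.

Posterior for μ is Normal. Precision-weighted mean: (1/4.0·11.2 + 13/9.7·-5.12) / (1/4.0 + 13/9.7) = -2.554.
A Normal posterior is symmetric, so mode = mean.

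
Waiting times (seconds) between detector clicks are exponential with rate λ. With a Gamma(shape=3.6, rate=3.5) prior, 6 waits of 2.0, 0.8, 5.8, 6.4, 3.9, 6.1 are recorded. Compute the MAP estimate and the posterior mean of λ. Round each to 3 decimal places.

Σ times = 25.0. Posterior: Gamma(shape = 3.6+6 = 9.6, rate = 3.5+25.0 = 28.5).
Mode = (α−1)/β = 8.6/28.5 = 0.302.
Mean = α/β = 9.6/28.5 = 0.337.
Right-skewed posterior ⇒ mode < mean.

MAP = 0.302, posterior mean = 0.337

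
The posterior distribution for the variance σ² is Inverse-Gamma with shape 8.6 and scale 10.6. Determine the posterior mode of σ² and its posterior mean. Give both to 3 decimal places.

Mode = β/(α+1) = 10.6/9.6 = 1.104.
Mean = β/(α−1) = 10.6/7.6 = 1.395.
The posterior is right-skewed, so the mean exceeds the mode.

posterior mode = 1.104, posterior mean = 1.395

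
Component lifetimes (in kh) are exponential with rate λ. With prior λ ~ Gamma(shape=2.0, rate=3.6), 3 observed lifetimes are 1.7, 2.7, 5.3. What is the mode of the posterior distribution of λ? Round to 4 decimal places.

0.3008

Σ times = 9.7. Posterior: Gamma(shape = 2.0+3 = 5.0, rate = 3.6+9.7 = 13.3).
Mode = (α−1)/β = 4.0/13.3 = 0.3008.
Mean = α/β = 5.0/13.3 = 0.3759.
This is the posterior mode — the MAP estimate.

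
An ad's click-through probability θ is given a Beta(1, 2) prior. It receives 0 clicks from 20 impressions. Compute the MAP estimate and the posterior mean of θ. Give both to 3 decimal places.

Posterior: Beta(1+0, 2+20) = Beta(1, 22).
Since α = 1 ≤ 1 and β > 1, the Beta density is monotone decreasing on [0,1]; the mode is at 0.
Mean = 1/(1+22) = 0.043.
Right-skewed posterior ⇒ mode < mean.

θ_MAP = 0.000, E[θ|data] = 0.043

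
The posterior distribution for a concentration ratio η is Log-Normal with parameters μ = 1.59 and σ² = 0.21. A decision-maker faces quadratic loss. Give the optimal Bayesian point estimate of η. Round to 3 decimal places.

5.447

Mode = exp(μ − σ²) = exp(1.38) = 3.975.
Mean = exp(μ + σ²/2) = exp(1.695) = 5.447.
Quadratic loss ⇒ the optimal estimator is the posterior mean.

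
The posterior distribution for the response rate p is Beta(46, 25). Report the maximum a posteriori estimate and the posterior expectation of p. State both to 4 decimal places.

Mode = (46−1)/(46+25−2) = 45/69 = 0.6522.
Mean = 46/(46+25) = 46/71 = 0.6479.

MAP = 0.6522; posterior mean = 0.6479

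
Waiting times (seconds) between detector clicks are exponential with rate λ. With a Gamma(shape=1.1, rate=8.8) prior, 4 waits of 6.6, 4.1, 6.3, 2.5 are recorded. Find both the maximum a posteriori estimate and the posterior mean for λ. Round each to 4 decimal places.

MAP = 0.1449, posterior mean = 0.1802

Σ times = 19.5. Posterior: Gamma(shape = 1.1+4 = 5.1, rate = 8.8+19.5 = 28.3).
Mode = (α−1)/β = 4.1/28.3 = 0.1449.
Mean = α/β = 5.1/28.3 = 0.1802.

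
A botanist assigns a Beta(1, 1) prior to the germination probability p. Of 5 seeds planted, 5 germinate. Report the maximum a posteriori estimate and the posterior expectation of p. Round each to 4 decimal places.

Posterior: Beta(1+5, 1+0) = Beta(6, 1).
Since β = 1 ≤ 1 and α > 1, the Beta density is monotone increasing on [0,1]; the mode is at 1.
Mean = 6/(6+1) = 0.8571.

MAP: 1.0000. Posterior mean: 0.8571.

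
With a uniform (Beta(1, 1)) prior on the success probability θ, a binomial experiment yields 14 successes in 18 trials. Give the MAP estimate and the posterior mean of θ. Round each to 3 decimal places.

MAP estimate = 0.778, posterior mean = 0.750

Posterior: Beta(1+14, 1+4) = Beta(15, 5).
Mode = (15−1)/(15+5−2) = 14/18 = 0.778.
With a flat prior the MAP equals the MLE, 14/18.
Mean = 15/(15+5) = 15/20 = 0.750.
Left-skewed posterior ⇒ mean < mode.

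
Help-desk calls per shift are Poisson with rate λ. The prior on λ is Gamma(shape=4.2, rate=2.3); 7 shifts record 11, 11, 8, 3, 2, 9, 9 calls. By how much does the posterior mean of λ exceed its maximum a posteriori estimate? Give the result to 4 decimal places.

Σ counts = 53. Posterior: Gamma(shape = 4.2+53 = 57.2, rate = 2.3+7 = 9.3).
Mode = (α−1)/β = 56.2/9.3 = 6.0430.
Mean = α/β = 57.2/9.3 = 6.1505.
Difference = 6.1505 − 6.0430 = 0.1075.

0.1075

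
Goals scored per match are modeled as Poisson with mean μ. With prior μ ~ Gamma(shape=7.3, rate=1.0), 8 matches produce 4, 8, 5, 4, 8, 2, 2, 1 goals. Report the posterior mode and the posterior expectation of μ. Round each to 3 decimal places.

MAP = 4.478, posterior mean = 4.589

Σ counts = 34. Posterior: Gamma(shape = 7.3+34 = 41.3, rate = 1.0+8 = 9.0).
Mode = (α−1)/β = 40.3/9.0 = 4.478.
Mean = α/β = 41.3/9.0 = 4.589.
Mean > mode: the posterior has a right tail.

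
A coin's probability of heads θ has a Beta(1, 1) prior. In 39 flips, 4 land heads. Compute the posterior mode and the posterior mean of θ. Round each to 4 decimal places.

Posterior: Beta(1+4, 1+35) = Beta(5, 36).
Mode = (5−1)/(5+36−2) = 4/39 = 0.1026.
With a flat prior the MAP equals the MLE, 4/39.
Mean = 5/(5+36) = 5/41 = 0.1220.
The posterior is right-skewed, so the mean exceeds the mode.

posterior mode = 0.1026, posterior mean = 0.1220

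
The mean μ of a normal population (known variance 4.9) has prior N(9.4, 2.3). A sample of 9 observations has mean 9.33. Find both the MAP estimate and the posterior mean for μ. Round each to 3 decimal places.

Posterior for μ is Normal. Precision-weighted mean: (1/2.3·9.4 + 9/4.9·9.33) / (1/2.3 + 9/4.9) = 9.343.
A Normal posterior is symmetric, so mode = mean.

MAP estimate = 9.343, posterior mean = 9.343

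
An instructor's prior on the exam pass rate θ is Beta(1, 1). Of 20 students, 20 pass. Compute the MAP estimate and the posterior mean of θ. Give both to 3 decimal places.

θ_MAP = 1.000, E[θ|data] = 0.955

Posterior: Beta(1+20, 1+0) = Beta(21, 1).
Since β = 1 ≤ 1 and α > 1, the Beta density is monotone increasing on [0,1]; the mode is at 1.
Mean = 21/(21+1) = 0.955.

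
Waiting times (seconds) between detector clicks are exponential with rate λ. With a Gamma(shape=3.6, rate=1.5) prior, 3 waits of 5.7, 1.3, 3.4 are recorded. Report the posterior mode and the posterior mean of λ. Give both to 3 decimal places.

MAP = 0.471; posterior mean = 0.555

Σ times = 10.4. Posterior: Gamma(shape = 3.6+3 = 6.6, rate = 1.5+10.4 = 11.9).
Mode = (α−1)/β = 5.6/11.9 = 0.471.
Mean = α/β = 6.6/11.9 = 0.555.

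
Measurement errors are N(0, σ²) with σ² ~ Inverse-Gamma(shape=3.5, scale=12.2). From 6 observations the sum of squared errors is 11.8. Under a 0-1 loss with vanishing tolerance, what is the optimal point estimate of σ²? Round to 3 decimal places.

Posterior: Inverse-Gamma(shape = 3.5+6/2 = 6.5, scale = 12.2+11.8/2 = 18.1).
Mode = β/(α+1) = 18.1/7.5 = 2.413.
Mean = β/(α−1) = 18.1/5.5 = 3.291.
This is the posterior mode — the MAP estimate.

2.413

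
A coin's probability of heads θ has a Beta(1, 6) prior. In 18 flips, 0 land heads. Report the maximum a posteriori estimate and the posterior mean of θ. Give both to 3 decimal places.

Posterior: Beta(1+0, 6+18) = Beta(1, 24).
Since α = 1 ≤ 1 and β > 1, the Beta density is monotone decreasing on [0,1]; the mode is at 0.
Mean = 1/(1+24) = 0.040.
Right-skewed posterior ⇒ mode < mean.

MAP: 0.000. Posterior mean: 0.040.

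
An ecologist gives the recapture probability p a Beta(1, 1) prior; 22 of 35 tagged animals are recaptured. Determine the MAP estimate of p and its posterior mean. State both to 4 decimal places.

MAP = 0.6286, posterior mean = 0.6216

Posterior: Beta(1+22, 1+13) = Beta(23, 14).
Mode = (23−1)/(23+14−2) = 22/35 = 0.6286.
Mean = 23/(23+14) = 23/37 = 0.6216.
The mean is pulled below the mode by the posterior's left skew.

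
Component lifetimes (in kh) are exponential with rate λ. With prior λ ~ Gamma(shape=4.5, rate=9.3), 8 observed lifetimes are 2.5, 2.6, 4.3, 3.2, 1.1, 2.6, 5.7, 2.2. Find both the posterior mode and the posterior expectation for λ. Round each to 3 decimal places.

Σ times = 24.2. Posterior: Gamma(shape = 4.5+8 = 12.5, rate = 9.3+24.2 = 33.5).
Mode = (α−1)/β = 11.5/33.5 = 0.343.
Mean = α/β = 12.5/33.5 = 0.373.
Mean > mode: the posterior has a right tail.

MAP = 0.343, posterior mean = 0.373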